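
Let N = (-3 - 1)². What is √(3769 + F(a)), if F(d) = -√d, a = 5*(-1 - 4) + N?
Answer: √(3769 - 3*I) ≈ 61.392 - 0.0244*I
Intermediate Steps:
N = 16 (N = (-4)² = 16)
a = -9 (a = 5*(-1 - 4) + 16 = 5*(-5) + 16 = -25 + 16 = -9)
√(3769 + F(a)) = √(3769 - √(-9)) = √(3769 - 3*I)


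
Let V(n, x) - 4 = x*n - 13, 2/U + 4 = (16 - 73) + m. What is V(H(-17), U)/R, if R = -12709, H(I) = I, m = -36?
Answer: 839/1232773 ≈ 0.00068058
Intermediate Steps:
U = -2/97 (U = 2/(-4 + ((16 - 73) - 36)) = 2/(-4 + (-57 - 36)) = 2/(-4 - 93) = 2/(-97) = 2*(-1/97) = -2/97 ≈ -0.020619)
V(n, x) = -9 + n*x (V(n, x) = 4 + (x*n - 13) = 4 + (n*x - 13) = 4 + (-13 + n*x) = -9 + n*x)
V(H(-17), U)/R = (-9 - 17*(-2/97))/(-12709) = (-9 + 34/97)*(-1/12709) = -839/97*(-1/12709) = 839/1232773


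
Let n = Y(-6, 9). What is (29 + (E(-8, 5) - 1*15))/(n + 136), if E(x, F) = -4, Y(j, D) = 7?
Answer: 10/143 ≈ 0.069930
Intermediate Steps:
n = 7
(29 + (E(-8, 5) - 1*15))/(n + 136) = (29 + (-4 - 1*15))/(7 + 136) = (29 + (-4 - 15))/143 = (29 - 19)/143 = (1/143)*10 = 10/143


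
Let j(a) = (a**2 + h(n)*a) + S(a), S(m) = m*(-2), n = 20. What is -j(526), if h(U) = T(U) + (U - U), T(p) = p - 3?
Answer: -284566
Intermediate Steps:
T(p) = -3 + p
S(m) = -2*m
h(U) = -3 + U (h(U) = (-3 + U) + (U - U) = (-3 + U) + 0 = -3 + U)
j(a) = a**2 + 15*a (j(a) = (a**2 + (-3 + 20)*a) - 2*a = (a**2 + 17*a) - 2*a = a**2 + 15*a)
-j(526) = -526*(15 + 526) = -526*541 = -1*284566 = -284566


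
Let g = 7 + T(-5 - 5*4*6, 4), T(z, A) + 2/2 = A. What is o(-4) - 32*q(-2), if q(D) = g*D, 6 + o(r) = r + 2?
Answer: 632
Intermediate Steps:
T(z, A) = -1 + A
o(r) = -4 + r (o(r) = -6 + (r + 2) = -6 + (2 + r) = -4 + r)
g = 10 (g = 7 + (-1 + 4) = 7 + 3 = 10)
q(D) = 10*D
o(-4) - 32*q(-2) = (-4 - 4) - 320*(-2) = -8 - 32*(-20) = -8 + 640 = 632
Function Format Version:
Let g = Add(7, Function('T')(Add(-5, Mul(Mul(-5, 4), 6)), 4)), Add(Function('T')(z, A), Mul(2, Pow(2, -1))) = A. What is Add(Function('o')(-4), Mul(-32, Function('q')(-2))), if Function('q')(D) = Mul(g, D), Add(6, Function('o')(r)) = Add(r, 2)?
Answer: 632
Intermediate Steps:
Function('T')(z, A) = Add(-1, A)
Function('o')(r) = Add(-4, r) (Function('o')(r) = Add(-6, Add(r, 2)) = Add(-6, Add(2, r)) = Add(-4, r))
g = 10 (g = Add(7, Add(-1, 4)) = Add(7, 3) = 10)
Function('q')(D) = Mul(10, D)
Add(Function('o')(-4), Mul(-32, Function('q')(-2))) = Add(Add(-4, -4), Mul(-32, Mul(10, -2))) = Add(-8, Mul(-32, -20)) = Add(-8, 640) = 632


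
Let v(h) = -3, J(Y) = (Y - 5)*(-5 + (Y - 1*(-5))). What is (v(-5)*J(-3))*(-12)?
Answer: 864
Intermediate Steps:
J(Y) = Y*(-5 + Y) (J(Y) = (-5 + Y)*(-5 + (Y + 5)) = (-5 + Y)*(-5 + (5 + Y)) = (-5 + Y)*Y = Y*(-5 + Y))
(v(-5)*J(-3))*(-12) = -(-9)*(-5 - 3)*(-12) = -(-9)*(-8)*(-12) = -3*24*(-12) = -72*(-12) = 864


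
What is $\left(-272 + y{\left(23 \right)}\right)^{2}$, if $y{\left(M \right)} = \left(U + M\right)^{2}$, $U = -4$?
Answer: $7921$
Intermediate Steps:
$y{\left(M \right)} = \left(-4 + M\right)^{2}$
$\left(-272 + y{\left(23 \right)}\right)^{2} = \left(-272 + \left(-4 + 23\right)^{2}\right)^{2} = \left(-272 + 19^{2}\right)^{2} = \left(-272 + 361\right)^{2} = 89^{2} = 7921$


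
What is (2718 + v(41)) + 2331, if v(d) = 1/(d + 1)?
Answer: 212059/42 ≈ 5049.0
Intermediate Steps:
v(d) = 1/(1 + d)
(2718 + v(41)) + 2331 = (2718 + 1/(1 + 41)) + 2331 = (2718 + 1/42) + 2331 = 114157/42 + 2331 = 212059/42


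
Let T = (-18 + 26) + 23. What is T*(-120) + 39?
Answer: -3681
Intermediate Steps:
T = 31 (T = 8 + 23 = 31)
T*(-120) + 39 = 31*(-120) + 39 = -3720 + 39 = -3681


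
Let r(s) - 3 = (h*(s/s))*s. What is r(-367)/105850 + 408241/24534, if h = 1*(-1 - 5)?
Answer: 74597254/4477455 ≈ 16.661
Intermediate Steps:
h = -6 (h = 1*(-6) = -6)
r(s) = 3 - 6*s (r(s) = 3 + (-6*s/s)*s = 3 + (-6*1)*s = 3 - 6*s)
r(-367)/105850 + 408241/24534 = (3 - 6*(-367))/105850 + 408241/24534 = (3 + 2202)*(1/105850) + 408241*(1/24534) = 2205*(1/105850) + 408241/24534 = 441/21170 + 408241/24534 = 74597254/4477455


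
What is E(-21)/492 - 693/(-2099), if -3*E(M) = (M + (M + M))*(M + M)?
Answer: -251727/172118 ≈ -1.4625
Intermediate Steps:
E(M) = -2*M² (E(M) = -(M + (M + M))*(M + M)/3 = -(M + 2*M)*2*M/3 = -3*M*2*M/3 = -2*M²)
E(-21)/492 - 693/(-2099) = -2*(-21)²/492 - 693/(-2099) = -2*441*(1/492) - 693*(-1/2099) = -882*1/492 + 693/2099 = -147/82 + 693/2099 = -251727/172118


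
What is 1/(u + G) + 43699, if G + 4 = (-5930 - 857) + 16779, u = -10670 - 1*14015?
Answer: 642244202/14697 ≈ 43699.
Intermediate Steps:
u = -24685 (u = -10670 - 14015 = -24685)
G = 9988 (G = -4 + ((-5930 - 857) + 16779) = -4 + (-6787 + 16779) = -4 + 9992 = 9988)
1/(u + G) + 43699 = 1/(-24685 + 9988) + 43699 = 1/(-14697) + 43699 = -1/14697 + 43699 = 642244202/14697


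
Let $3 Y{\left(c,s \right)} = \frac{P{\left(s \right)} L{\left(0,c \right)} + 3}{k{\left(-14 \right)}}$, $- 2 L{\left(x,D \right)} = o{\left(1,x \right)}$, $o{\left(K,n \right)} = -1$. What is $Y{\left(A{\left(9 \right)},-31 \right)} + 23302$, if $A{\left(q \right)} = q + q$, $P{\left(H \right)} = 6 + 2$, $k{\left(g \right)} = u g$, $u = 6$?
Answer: $\frac{838871}{36} \approx 23302.0$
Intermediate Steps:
$L{\left(x,D \right)} = \frac{1}{2}$ ($L{\left(x,D \right)} = \left(- \frac{1}{2}\right) \left(-1\right) = \frac{1}{2}$)
$k{\left(g \right)} = 6 g$
$P{\left(H \right)} = 8$
$A{\left(q \right)} = 2 q$
$Y{\left(c,s \right)} = - \frac{1}{36}$ ($Y{\left(c,s \right)} = \frac{\left(8 \cdot \frac{1}{2} + 3\right) \frac{1}{6 \left(-14\right)}}{3} = \frac{\left(4 + 3\right) \frac{1}{-84}}{3} = \frac{7 \left(- \frac{1}{84}\right)}{3} = \frac{1}{3} \left(- \frac{1}{12}\right) = - \frac{1}{36}$)
$Y{\left(A{\left(9 \right)},-31 \right)} + 23302 = - \frac{1}{36} + 23302 = \frac{838871}{36}$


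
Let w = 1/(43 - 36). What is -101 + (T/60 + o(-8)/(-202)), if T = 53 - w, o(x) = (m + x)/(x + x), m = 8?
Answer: -4205/42 ≈ -100.12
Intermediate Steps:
w = 1/7 ≈ 0.14286
o(x) = (8 + x)/(2*x) (o(x) = (8 + x)/(x + x) = (8 + x)/((2*x)) = (8 + x)*(1/(2*x)) = (8 + x)/(2*x))
T = 370/7 (T = 53 - 1*1/7 = 53 - 1/7 = 370/7 ≈ 52.857)
-101 + (T/60 + o(-8)/(-202)) = -101 + ((370/7)/60 + ((1/2)*(8 - 8)/(-8))/(-202)) = -101 + ((370/7)*(1/60) + ((1/2)*(-1/8)*0)*(-1/202)) = -101 + (37/42 + 0*(-1/202)) = -101 + (37/42 + 0) = -101 + 37/42 = -4205/42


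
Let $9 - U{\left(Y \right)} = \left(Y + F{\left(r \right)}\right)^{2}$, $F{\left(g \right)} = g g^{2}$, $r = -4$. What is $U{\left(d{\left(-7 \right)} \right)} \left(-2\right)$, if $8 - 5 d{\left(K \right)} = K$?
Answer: $7424$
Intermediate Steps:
$d{\left(K \right)} = \frac{8}{5} - \frac{K}{5}$
$F{\left(g \right)} = g^{3}$
$U{\left(Y \right)} = 9 - \left(-64 + Y\right)^{2}$ ($U{\left(Y \right)} = 9 - \left(Y + \left(-4\right)^{3}\right)^{2} = 9 - \left(Y - 64\right)^{2} = 9 - \left(-64 + Y\right)^{2}$)
$U{\left(d{\left(-7 \right)} \right)} \left(-2\right) = \left(9 - \left(-64 + \left(\frac{8}{5} - - \frac{7}{5}\right)\right)^{2}\right) \left(-2\right) = \left(9 - \left(-64 + \left(\frac{8}{5} + \frac{7}{5}\right)\right)^{2}\right) \left(-2\right) = \left(9 - \left(-64 + 3\right)^{2}\right) \left(-2\right) = \left(9 - \left(-61\right)^{2}\right) \left(-2\right) = \left(9 - 3721\right) \left(-2\right) = \left(-3712\right) \left(-2\right) = 7424$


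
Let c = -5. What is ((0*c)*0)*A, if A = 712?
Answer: 0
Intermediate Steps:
((0*c)*0)*A = ((0*(-5))*0)*712 = (0*0)*712 = 0*712 = 0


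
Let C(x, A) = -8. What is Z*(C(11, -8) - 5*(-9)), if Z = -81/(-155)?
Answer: 2997/155 ≈ 19.335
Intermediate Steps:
Z = 81/155 (Z = -81*(-1/155) = 81/155 ≈ 0.52258)
Z*(C(11, -8) - 5*(-9)) = 81*(-8 - 5*(-9))/155 = 81*(-8 + 45)/155 = (81/155)*37 = 2997/155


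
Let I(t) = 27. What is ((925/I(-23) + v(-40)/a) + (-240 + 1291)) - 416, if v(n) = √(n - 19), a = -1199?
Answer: 18070/27 - I*√59/1199 ≈ 669.26 - 0.0064063*I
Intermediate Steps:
v(n) = √(-19 + n)
((925/I(-23) + v(-40)/a) + (-240 + 1291)) - 416 = ((925/27 + √(-19 - 40)/(-1199)) + (-240 + 1291)) - 416 = ((925*(1/27) + √(-59)*(-1/1199)) + 1051) - 416 = ((925/27 + (I*√59)*(-1/1199)) + 1051) - 416 = ((925/27 - I*√59/1199) + 1051) - 416 = (29302/27 - I*√59/1199) - 416 = 18070/27 - I*√59/1199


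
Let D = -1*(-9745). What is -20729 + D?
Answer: -10984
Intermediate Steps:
D = 9745
-20729 + D = -20729 + 9745 = -10984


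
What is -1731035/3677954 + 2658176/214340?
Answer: 335914964643/28154737870 ≈ 11.931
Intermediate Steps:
-1731035/3677954 + 2658176/214340 = -1731035*1/3677954 + 2658176*(1/214340) = -1731035/3677954 + 664544/53585 = 335914964643/28154737870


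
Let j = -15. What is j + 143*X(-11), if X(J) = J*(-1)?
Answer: 1558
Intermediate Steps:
X(J) = -J
j + 143*X(-11) = -15 + 143*(-1*(-11)) = -15 + 143*11 = -15 + 1573 = 1558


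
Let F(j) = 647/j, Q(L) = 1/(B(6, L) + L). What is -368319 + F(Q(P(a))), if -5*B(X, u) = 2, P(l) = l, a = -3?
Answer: -1852594/5 ≈ -3.7052e+5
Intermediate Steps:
B(X, u) = -⅖ (B(X, u) = -⅕*2 = -⅖)
Q(L) = 1/(-⅖ + L)
-368319 + F(Q(P(a))) = -368319 + 647/((5/(-2 + 5*(-3)))) = -368319 + 647/((5/(-2 - 15))) = -368319 + 647/((5/(-17))) = -368319 + 647/((5*(-1/17))) = -368319 + 647/(-5/17) = -368319 + 647*(-17/5) = -368319 - 10999/5 = -1852594/5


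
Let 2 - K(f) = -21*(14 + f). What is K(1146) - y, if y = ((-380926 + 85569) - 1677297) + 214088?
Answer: 1782928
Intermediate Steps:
K(f) = 296 + 21*f (K(f) = 2 - (-21)*(14 + f) = 2 - (-294 - 21*f) = 2 + (294 + 21*f) = 296 + 21*f)
y = -1758566 (y = (-295357 - 1677297) + 214088 = -1972654 + 214088 = -1758566)
K(1146) - y = (296 + 21*1146) - 1*(-1758566) = (296 + 24066) + 1758566 = 24362 + 1758566 = 1782928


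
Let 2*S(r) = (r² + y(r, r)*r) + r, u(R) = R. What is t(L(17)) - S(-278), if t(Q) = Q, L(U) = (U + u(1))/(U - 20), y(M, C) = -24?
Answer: -41845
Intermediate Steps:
L(U) = (1 + U)/(-20 + U) (L(U) = (U + 1)/(U - 20) = (1 + U)/(-20 + U))
S(r) = r²/2 - 23*r/2 (S(r) = ((r² - 24*r) + r)/2 = (r² - 23*r)/2 = r²/2 - 23*r/2)
t(L(17)) - S(-278) = (1 + 17)/(-20 + 17) - (-278)*(-23 - 278)/2 = 18/(-3) - (-278)*(-301)/2 = -⅓*18 - 1*41839 = -6 - 41839 = -41845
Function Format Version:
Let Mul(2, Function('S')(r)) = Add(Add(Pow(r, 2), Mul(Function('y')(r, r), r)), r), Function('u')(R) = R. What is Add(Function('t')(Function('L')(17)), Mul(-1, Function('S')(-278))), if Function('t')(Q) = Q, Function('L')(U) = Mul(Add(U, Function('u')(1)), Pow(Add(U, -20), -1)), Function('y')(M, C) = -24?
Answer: -41845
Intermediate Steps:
Function('L')(U) = Mul(Pow(Add(-20, U), -1), Add(1, U)) (Function('L')(U) = Mul(Add(U, 1), Pow(Add(U, -20), -1)) = Mul(Add(1, U), Pow(Add(-20, U), -1)) = Mul(Pow(Add(-20, U), -1), Add(1, U)))
Function('S')(r) = Add(Mul(Rational(1, 2), Pow(r, 2)), Mul(Rational(-23, 2), r)) (Function('S')(r) = Mul(Rational(1, 2), Add(Add(Pow(r, 2), Mul(-24, r)), r)) = Mul(Rational(1, 2), Add(Pow(r, 2), Mul(-23, r))) = Add(Mul(Rational(1, 2), Pow(r, 2)), Mul(Rational(-23, 2), r)))
Add(Function('t')(Function('L')(17)), Mul(-1, Function('S')(-278))) = Add(Mul(Pow(Add(-20, 17), -1), Add(1, 17)), Mul(-1, Mul(Rational(1, 2), -278, Add(-23, -278)))) = Add(Mul(Pow(-3, -1), 18), Mul(-1, Mul(Rational(1, 2), -278, -301))) = Add(Mul(Rational(-1, 3), 18), Mul(-1, 41839)) = Add(-6, -41839) = -41845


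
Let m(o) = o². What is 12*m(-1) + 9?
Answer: 21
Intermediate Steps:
12*m(-1) + 9 = 12*(-1)² + 9 = 12*1 + 9 = 12 + 9 = 21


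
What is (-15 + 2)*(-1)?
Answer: 13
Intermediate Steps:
(-15 + 2)*(-1) = -13*(-1) = 13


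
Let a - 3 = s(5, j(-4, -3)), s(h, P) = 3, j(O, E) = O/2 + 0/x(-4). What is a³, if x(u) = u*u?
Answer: 216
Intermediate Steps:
x(u) = u²
j(O, E) = O/2 (j(O, E) = O/2 + 0/((-4)²) = O*(½) + 0/16 = O/2 + 0*(1/16) = O/2 + 0 = O/2)
a = 6 (a = 3 + 3 = 6)
a³ = 6³ = 216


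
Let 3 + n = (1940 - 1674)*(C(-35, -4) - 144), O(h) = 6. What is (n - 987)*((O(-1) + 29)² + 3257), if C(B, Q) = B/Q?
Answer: -165683853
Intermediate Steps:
n = -71959/2 (n = -3 + (1940 - 1674)*(-35/(-4) - 144) = -3 + 266*(-35*(-¼) - 144) = -3 + 266*(35/4 - 144) = -3 + 266*(-541/4) = -3 - 71953/2 = -71959/2 ≈ -35980.)
(n - 987)*((O(-1) + 29)² + 3257) = (-71959/2 - 987)*((6 + 29)² + 3257) = -73933*(35² + 3257)/2 = -73933*(1225 + 3257)/2 = -73933/2*4482 = -165683853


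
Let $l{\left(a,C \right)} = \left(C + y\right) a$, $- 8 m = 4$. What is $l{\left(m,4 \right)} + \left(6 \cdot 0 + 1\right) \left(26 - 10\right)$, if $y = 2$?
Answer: $13$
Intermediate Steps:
$m = - \frac{1}{2}$ ($m = \left(- \frac{1}{8}\right) 4 = - \frac{1}{2} \approx -0.5$)
$l{\left(a,C \right)} = a \left(2 + C\right)$ ($l{\left(a,C \right)} = \left(C + 2\right) a = \left(2 + C\right) a = a \left(2 + C\right)$)
$l{\left(m,4 \right)} + \left(6 \cdot 0 + 1\right) \left(26 - 10\right) = - \frac{2 + 4}{2} + \left(6 \cdot 0 + 1\right) \left(26 - 10\right) = \left(- \frac{1}{2}\right) 6 + \left(0 + 1\right) \left(26 - 10\right) = -3 + 1 \cdot 16 = -3 + 16 = 13$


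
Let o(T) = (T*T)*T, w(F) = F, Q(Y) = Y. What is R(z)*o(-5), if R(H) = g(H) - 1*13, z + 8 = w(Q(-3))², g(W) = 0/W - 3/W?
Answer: 2000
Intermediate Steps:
o(T) = T³ (o(T) = T²*T = T³)
g(W) = -3/W (g(W) = 0 - 3/W = -3/W)
z = 1 (z = -8 + (-3)² = -8 + 9 = 1)
R(H) = -13 - 3/H (R(H) = -3/H - 1*13 = -3/H - 13 = -13 - 3/H)
R(z)*o(-5) = (-13 - 3/1)*(-5)³ = (-13 - 3*1)*(-125) = (-13 - 3)*(-125) = -16*(-125) = 2000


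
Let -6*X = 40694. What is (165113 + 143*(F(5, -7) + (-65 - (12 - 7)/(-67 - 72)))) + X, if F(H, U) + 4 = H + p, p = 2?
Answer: 62328911/417 ≈ 1.4947e+5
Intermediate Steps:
X = -20347/3 (X = -⅙*40694 = -20347/3 ≈ -6782.3)
F(H, U) = -2 + H (F(H, U) = -4 + (H + 2) = -4 + (2 + H) = -2 + H)
(165113 + 143*(F(5, -7) + (-65 - (12 - 7)/(-67 - 72)))) + X = (165113 + 143*((-2 + 5) + (-65 - (12 - 7)/(-67 - 72)))) - 20347/3 = (165113 + 143*(3 + (-65 - 5/(-139)))) - 20347/3 = (165113 + 143*(3 + (-65 - 5*(-1)/139))) - 20347/3 = (165113 + 143*(3 + (-65 - 1*(-5/139)))) - 20347/3 = (165113 + 143*(3 + (-65 + 5/139))) - 20347/3 = (165113 + 143*(3 - 9030/139)) - 20347/3 = (165113 + 143*(-8613/139)) - 20347/3 = (165113 - 1231659/139) - 20347/3 = 21719048/139 - 20347/3 = 62328911/417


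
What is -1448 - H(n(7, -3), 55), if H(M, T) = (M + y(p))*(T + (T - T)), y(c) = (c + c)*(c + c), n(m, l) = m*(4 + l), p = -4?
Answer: -5353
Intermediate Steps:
y(c) = 4*c² (y(c) = (2*c)*(2*c) = 4*c²)
H(M, T) = T*(64 + M) (H(M, T) = (M + 4*(-4)²)*(T + (T - T)) = (M + 4*16)*(T + 0) = (M + 64)*T = (64 + M)*T = T*(64 + M))
-1448 - H(n(7, -3), 55) = -1448 - 55*(64 + 7*(4 - 3)) = -1448 - 55*(64 + 7*1) = -1448 - 55*(64 + 7) = -1448 - 55*71 = -1448 - 1*3905 = -1448 - 3905 = -5353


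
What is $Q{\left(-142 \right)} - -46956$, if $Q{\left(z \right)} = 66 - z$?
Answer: $47164$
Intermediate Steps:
$Q{\left(-142 \right)} - -46956 = \left(66 - -142\right) - -46956 = \left(66 + 142\right) + 46956 = 208 + 46956 = 47164$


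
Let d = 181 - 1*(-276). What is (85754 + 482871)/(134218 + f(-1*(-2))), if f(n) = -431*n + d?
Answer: 568625/133813 ≈ 4.2494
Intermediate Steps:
d = 457 (d = 181 + 276 = 457)
f(n) = 457 - 431*n (f(n) = -431*n + 457 = 457 - 431*n)
(85754 + 482871)/(134218 + f(-1*(-2))) = (85754 + 482871)/(134218 + (457 - (-431)*(-2))) = 568625/(134218 + (457 - 431*2)) = 568625/(134218 + (457 - 862)) = 568625/(134218 - 405) = 568625/133813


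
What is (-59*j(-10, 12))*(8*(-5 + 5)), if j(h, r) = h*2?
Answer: 0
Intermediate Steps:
j(h, r) = 2*h
(-59*j(-10, 12))*(8*(-5 + 5)) = (-118*(-10))*(8*(-5 + 5)) = (-59*(-20))*(8*0) = 1180*0 = 0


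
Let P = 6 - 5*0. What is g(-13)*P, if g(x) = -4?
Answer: -24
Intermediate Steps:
P = 6 (P = 6 + 0 = 6)
g(-13)*P = -4*6 = -24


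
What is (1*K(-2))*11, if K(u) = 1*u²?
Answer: 44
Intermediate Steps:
K(u) = u²
(1*K(-2))*11 = (1*(-2)²)*11 = (1*4)*11 = 4*11 = 44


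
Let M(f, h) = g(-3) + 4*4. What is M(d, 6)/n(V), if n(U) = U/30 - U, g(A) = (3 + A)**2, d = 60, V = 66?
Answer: -80/319 ≈ -0.25078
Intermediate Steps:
n(U) = -29*U/30 (n(U) = U*(1/30) - U = U/30 - U = -29*U/30)
M(f, h) = 16 (M(f, h) = (3 - 3)**2 + 4*4 = 0**2 + 16 = 0 + 16 = 16)
M(d, 6)/n(V) = 16/((-29/30*66)) = 16/(-319/5) = 16*(-5/319) = -80/319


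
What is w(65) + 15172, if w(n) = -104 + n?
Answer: 15133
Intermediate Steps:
w(65) + 15172 = (-104 + 65) + 15172 = -39 + 15172 = 15133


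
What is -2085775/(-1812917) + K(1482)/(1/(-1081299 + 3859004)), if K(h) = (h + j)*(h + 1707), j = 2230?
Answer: 59611016666711626255/1812917 ≈ 3.2881e+13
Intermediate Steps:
K(h) = (1707 + h)*(2230 + h) (K(h) = (h + 2230)*(h + 1707) = (2230 + h)*(1707 + h) = (1707 + h)*(2230 + h))
-2085775/(-1812917) + K(1482)/(1/(-1081299 + 3859004)) = -2085775/(-1812917) + (3806610 + 1482² + 3937*1482)/(1/(-1081299 + 3859004)) = -2085775*(-1/1812917) + (3806610 + 2196324 + 5834634)/(1/2777705) = 2085775/1812917 + 11837568/(1/2777705) = 2085775/1812917 + 11837568*2777705 = 2085775/1812917 + 32881271821440 = 59611016666711626255/1812917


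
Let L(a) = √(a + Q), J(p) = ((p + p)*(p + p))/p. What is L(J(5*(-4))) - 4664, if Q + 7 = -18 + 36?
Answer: -4664 + I*√69 ≈ -4664.0 + 8.3066*I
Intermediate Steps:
Q = 11 (Q = -7 + (-18 + 36) = -7 + 18 = 11)
J(p) = 4*p (J(p) = ((2*p)*(2*p))/p = (4*p²)/p = 4*p)
L(a) = √(11 + a) (L(a) = √(a + 11) = √(11 + a))
L(J(5*(-4))) - 4664 = √(11 + 4*(5*(-4))) - 4664 = √(11 + 4*(-20)) - 4664 = √(11 - 80) - 4664 = √(-69) - 4664 = I*√69 - 4664 = -4664 + I*√69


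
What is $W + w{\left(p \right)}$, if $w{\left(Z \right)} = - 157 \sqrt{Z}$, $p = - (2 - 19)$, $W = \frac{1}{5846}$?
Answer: $\frac{1}{5846} - 157 \sqrt{17} \approx -647.33$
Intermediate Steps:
$W = \frac{1}{5846} \approx 0.00017106$
$p = 17$ ($p = - (2 - 19) = \left(-1\right) \left(-17\right) = 17$)
$W + w{\left(p \right)} = \frac{1}{5846} - 157 \sqrt{17}$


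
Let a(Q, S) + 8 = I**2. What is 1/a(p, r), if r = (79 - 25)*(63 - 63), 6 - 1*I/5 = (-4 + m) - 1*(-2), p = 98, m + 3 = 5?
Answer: 1/892 ≈ 0.0011211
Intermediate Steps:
m = 2 (m = -3 + 5 = 2)
I = 30 (I = 30 - 5*((-4 + 2) - 1*(-2)) = 30 - 5*(-2 + 2) = 30 - 5*0 = 30 + 0 = 30)
r = 0 (r = 54*0 = 0)
a(Q, S) = 892 (a(Q, S) = -8 + 30**2 = -8 + 900 = 892)
1/a(p, r) = 1/892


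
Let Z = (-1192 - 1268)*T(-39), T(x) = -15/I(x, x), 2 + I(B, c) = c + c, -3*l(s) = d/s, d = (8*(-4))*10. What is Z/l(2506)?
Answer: -1387071/128 ≈ -10837.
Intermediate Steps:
d = -320 (d = -32*10 = -320)
l(s) = 320/(3*s) (l(s) = -(-320)/(3*s) = 320/(3*s))
I(B, c) = -2 + 2*c (I(B, c) = -2 + (c + c) = -2 + 2*c)
T(x) = -15/(-2 + 2*x)
Z = -1845/4 (Z = (-1192 - 1268)*(-15/(-2 + 2*(-39))) = -(-36900)/(-2 - 78) = -(-36900)/(-80) = -(-36900)*(-1)/80 = -2460*3/16 = -1845/4 ≈ -461.25)
Z/l(2506) = -1845/(4*((320/3)/2506)) = -1845/(4*((320/3)*(1/2506))) = -1845/(4*160/3759) = -1845/4*3759/160 = -1387071/128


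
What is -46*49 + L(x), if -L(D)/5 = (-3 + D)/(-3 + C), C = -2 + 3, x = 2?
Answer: -4513/2 ≈ -2256.5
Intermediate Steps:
C = 1
L(D) = -15/2 + 5*D/2 (L(D) = -5*(-3 + D)/(-3 + 1) = -5*(-3 + D)/(-2) = -5*(-3 + D)*(-1)/2 = -5*(3/2 - D/2) = -15/2 + 5*D/2)
-46*49 + L(x) = -46*49 + (-15/2 + (5/2)*2) = -2254 + (-15/2 + 5) = -2254 - 5/2 = -4513/2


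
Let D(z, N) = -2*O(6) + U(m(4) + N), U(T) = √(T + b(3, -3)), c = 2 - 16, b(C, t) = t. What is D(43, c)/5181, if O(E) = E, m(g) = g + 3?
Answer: -4/1727 + I*√10/5181 ≈ -0.0023162 + 0.00061036*I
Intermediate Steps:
m(g) = 3 + g
c = -14
U(T) = √(-3 + T) (U(T) = √(T - 3) = √(-3 + T))
D(z, N) = -12 + √(4 + N) (D(z, N) = -2*6 + √(-3 + ((3 + 4) + N)) = -12 + √(-3 + (7 + N)) = -12 + √(4 + N))
D(43, c)/5181 = (-12 + √(4 - 14))/5181 = (-12 + √(-10))*(1/5181) = (-12 + I*√10)*(1/5181) = -4/1727 + I*√10/5181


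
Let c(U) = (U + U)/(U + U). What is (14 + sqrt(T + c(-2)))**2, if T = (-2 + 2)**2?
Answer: 225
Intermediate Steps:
T = 0 (T = 0**2 = 0)
c(U) = 1 (c(U) = (2*U)/((2*U)) = (2*U)*(1/(2*U)) = 1)
(14 + sqrt(T + c(-2)))**2 = (14 + sqrt(0 + 1))**2 = (14 + sqrt(1))**2 = (14 + 1)**2 = 15**2 = 225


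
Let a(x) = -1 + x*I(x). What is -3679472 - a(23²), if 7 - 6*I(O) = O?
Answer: -3633448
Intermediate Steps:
I(O) = 7/6 - O/6
a(x) = -1 + x*(7/6 - x/6)
-3679472 - a(23²) = -3679472 - (-1 - ⅙*23²*(-7 + 23²)) = -3679472 - (-1 - ⅙*529*(-7 + 529)) = -3679472 - (-1 - ⅙*529*522) = -3679472 - (-1 - 46023) = -3679472 - 1*(-46024) = -3679472 + 46024 = -3633448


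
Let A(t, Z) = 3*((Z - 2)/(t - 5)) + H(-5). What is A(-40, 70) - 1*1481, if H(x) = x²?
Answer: -21908/15 ≈ -1460.5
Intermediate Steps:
A(t, Z) = 25 + 3*(-2 + Z)/(-5 + t) (A(t, Z) = 3*((Z - 2)/(t - 5)) + (-5)² = 3*((-2 + Z)/(-5 + t)) + 25 = 3*(-2 + Z)/(-5 + t) + 25 = 25 + 3*(-2 + Z)/(-5 + t))
A(-40, 70) - 1*1481 = (-131 + 3*70 + 25*(-40))/(-5 - 40) - 1*1481 = (-131 + 210 - 1000)/(-45) - 1481 = -1/45*(-921) - 1481 = 307/15 - 1481 = -21908/15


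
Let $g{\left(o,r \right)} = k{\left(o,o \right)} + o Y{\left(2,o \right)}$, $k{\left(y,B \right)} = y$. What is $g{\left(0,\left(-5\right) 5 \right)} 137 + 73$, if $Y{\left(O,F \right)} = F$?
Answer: $73$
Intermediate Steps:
$g{\left(o,r \right)} = o + o^{2}$ ($g{\left(o,r \right)} = o + o o = o + o^{2}$)
$g{\left(0,\left(-5\right) 5 \right)} 137 + 73 = 0 \left(1 + 0\right) 137 + 73 = 0 \cdot 1 \cdot 137 + 73 = 0 \cdot 137 + 73 = 0 + 73 = 73$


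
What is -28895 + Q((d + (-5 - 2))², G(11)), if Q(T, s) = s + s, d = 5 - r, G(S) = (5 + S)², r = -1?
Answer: -28383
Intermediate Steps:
d = 6 (d = 5 - 1*(-1) = 5 + 1 = 6)
Q(T, s) = 2*s
-28895 + Q((d + (-5 - 2))², G(11)) = -28895 + 2*(5 + 11)² = -28895 + 2*16² = -28895 + 2*256 = -28895 + 512 = -28383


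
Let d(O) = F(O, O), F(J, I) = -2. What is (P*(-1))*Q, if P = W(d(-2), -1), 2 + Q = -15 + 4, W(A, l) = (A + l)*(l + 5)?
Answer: -156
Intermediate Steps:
d(O) = -2
W(A, l) = (5 + l)*(A + l) (W(A, l) = (A + l)*(5 + l) = (5 + l)*(A + l))
Q = -13 (Q = -2 + (-15 + 4) = -2 - 11 = -13)
P = -12 (P = (-1)² + 5*(-2) + 5*(-1) - 2*(-1) = 1 - 10 - 5 + 2 = -12)
(P*(-1))*Q = -12*(-1)*(-13) = 12*(-13) = -156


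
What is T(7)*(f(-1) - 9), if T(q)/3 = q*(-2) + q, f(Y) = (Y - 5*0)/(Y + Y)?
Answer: 357/2 ≈ 178.50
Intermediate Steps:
f(Y) = 1/2 (f(Y) = (Y + 0)/((2*Y)) = Y*(1/(2*Y)) = 1/2)
T(q) = -3*q (T(q) = 3*(q*(-2) + q) = 3*(-2*q + q) = 3*(-q) = -3*q)
T(7)*(f(-1) - 9) = (-3*7)*(1/2 - 9) = -21*(-17/2) = 357/2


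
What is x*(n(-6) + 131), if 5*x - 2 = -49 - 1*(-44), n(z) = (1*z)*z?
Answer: -501/5 ≈ -100.20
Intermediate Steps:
n(z) = z**2 (n(z) = z*z = z**2)
x = -3/5 (x = 2/5 + (-49 - 1*(-44))/5 = 2/5 + (-49 + 44)/5 = 2/5 + (1/5)*(-5) = 2/5 - 1 = -3/5 ≈ -0.60000)
x*(n(-6) + 131) = -3*((-6)**2 + 131)/5 = -3*(36 + 131)/5 = -3/5*167 = -501/5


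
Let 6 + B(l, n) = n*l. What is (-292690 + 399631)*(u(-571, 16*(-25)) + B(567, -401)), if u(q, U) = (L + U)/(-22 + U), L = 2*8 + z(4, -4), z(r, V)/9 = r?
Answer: -5130551046789/211 ≈ -2.4315e+10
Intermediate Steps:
z(r, V) = 9*r
L = 52 (L = 2*8 + 9*4 = 16 + 36 = 52)
B(l, n) = -6 + l*n (B(l, n) = -6 + n*l = -6 + l*n)
u(q, U) = (52 + U)/(-22 + U)
(-292690 + 399631)*(u(-571, 16*(-25)) + B(567, -401)) = (-292690 + 399631)*((52 + 16*(-25))/(-22 + 16*(-25)) + (-6 + 567*(-401))) = 106941*((52 - 400)/(-22 - 400) + (-6 - 227367)) = 106941*(-348/(-422) - 227373) = 106941*(-1/422*(-348) - 227373) = 106941*(174/211 - 227373) = 106941*(-47975529/211) = -5130551046789/211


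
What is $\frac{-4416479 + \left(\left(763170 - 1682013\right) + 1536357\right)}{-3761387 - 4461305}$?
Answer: $\frac{3798965}{8222692} \approx 0.46201$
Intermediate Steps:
$\frac{-4416479 + \left(\left(763170 - 1682013\right) + 1536357\right)}{-3761387 - 4461305} = \frac{-4416479 + \left(-918843 + 1536357\right)}{-8222692} = \left(-4416479 + 617514\right) \left(- \frac{1}{8222692}\right) = \left(-3798965\right) \left(- \frac{1}{8222692}\right) = \frac{3798965}{8222692}$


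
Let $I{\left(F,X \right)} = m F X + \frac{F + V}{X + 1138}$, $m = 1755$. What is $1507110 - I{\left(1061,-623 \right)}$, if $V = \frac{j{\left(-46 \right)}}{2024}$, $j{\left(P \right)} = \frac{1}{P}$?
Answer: $\frac{55695482875446657}{47948560} \approx 1.1616 \cdot 10^{9}$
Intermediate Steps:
$V = - \frac{1}{93104}$ ($V = \frac{1}{\left(-46\right) 2024} = \left(- \frac{1}{46}\right) \frac{1}{2024} = - \frac{1}{93104} \approx -1.0741 \cdot 10^{-5}$)
$I{\left(F,X \right)} = \frac{- \frac{1}{93104} + F}{1138 + X} + 1755 F X$ ($I{\left(F,X \right)} = 1755 F X + \frac{F - \frac{1}{93104}}{X + 1138} = 1755 F X + \frac{- \frac{1}{93104} + F}{1138 + X} = \frac{- \frac{1}{93104} + F}{1138 + X} + 1755 F X$)
$1507110 - I{\left(1061,-623 \right)} = 1507110 - \frac{- \frac{1}{93104} + 1061 + 1755 \cdot 1061 \left(-623\right)^{2} + 1997190 \cdot 1061 \left(-623\right)}{1138 - 623} = 1507110 - \frac{- \frac{1}{93104} + 1061 + 1755 \cdot 1061 \cdot 388129 - 1320148581570}{515} = 1507110 - \frac{- \frac{1}{93104} + 1061 + 722717545095 - 1320148581570}{515} = 1507110 - \frac{1}{515} \left(- \frac{55623219121185057}{93104}\right) = 1507110 - - \frac{55623219121185057}{47948560} = 1507110 + \frac{55623219121185057}{47948560} = \frac{55695482875446657}{47948560}$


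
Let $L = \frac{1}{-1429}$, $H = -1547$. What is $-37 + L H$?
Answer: $- \frac{51326}{1429} \approx -35.917$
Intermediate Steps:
$L = - \frac{1}{1429} \approx -0.00069979$
$-37 + L H = -37 - - \frac{1547}{1429} = -37 + \frac{1547}{1429} = - \frac{51326}{1429}$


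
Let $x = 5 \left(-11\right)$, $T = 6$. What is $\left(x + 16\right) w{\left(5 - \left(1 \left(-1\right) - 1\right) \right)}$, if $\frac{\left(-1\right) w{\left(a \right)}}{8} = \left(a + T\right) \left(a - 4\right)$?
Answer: $12168$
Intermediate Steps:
$w{\left(a \right)} = - 8 \left(-4 + a\right) \left(6 + a\right)$ ($w{\left(a \right)} = - 8 \left(a + 6\right) \left(a - 4\right) = - 8 \left(6 + a\right) \left(-4 + a\right) = - 8 \left(-4 + a\right) \left(6 + a\right)$)
$x = -55$
$\left(x + 16\right) w{\left(5 - \left(1 \left(-1\right) - 1\right) \right)} = \left(-55 + 16\right) \left(192 - 16 \left(5 - \left(1 \left(-1\right) - 1\right)\right) - 8 \left(5 - \left(1 \left(-1\right) - 1\right)\right)^{2}\right) = - 39 \left(192 - 16 \left(5 - \left(-1 - 1\right)\right) - 8 \left(5 - \left(-1 - 1\right)\right)^{2}\right) = - 39 \left(192 - 16 \left(5 - -2\right) - 8 \left(5 - -2\right)^{2}\right) = - 39 \left(192 - 16 \left(5 + 2\right) - 8 \left(5 + 2\right)^{2}\right) = - 39 \left(192 - 112 - 8 \cdot 7^{2}\right) = - 39 \left(192 - 112 - 392\right) = \left(-39\right) \left(-312\right) = 12168$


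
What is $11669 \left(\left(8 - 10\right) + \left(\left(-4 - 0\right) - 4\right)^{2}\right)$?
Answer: $723478$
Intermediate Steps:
$11669 \left(\left(8 - 10\right) + \left(\left(-4 - 0\right) - 4\right)^{2}\right) = 11669 \left(-2 + \left(\left(-4 + 0\right) - 4\right)^{2}\right) = 11669 \left(-2 + \left(-4 - 4\right)^{2}\right) = 11669 \left(-2 + \left(-8\right)^{2}\right) = 11669 \left(-2 + 64\right) = 11669 \cdot 62 = 723478$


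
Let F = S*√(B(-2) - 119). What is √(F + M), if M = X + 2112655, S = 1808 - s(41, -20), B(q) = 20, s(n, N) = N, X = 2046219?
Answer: √(4158874 + 5484*I*√11) ≈ 2039.3 + 4.459*I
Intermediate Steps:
S = 1828 (S = 1808 - 1*(-20) = 1808 + 20 = 1828)
M = 4158874 (M = 2046219 + 2112655 = 4158874)
F = 5484*I*√11 (F = 1828*√(20 - 119) = 1828*√(-99) = 1828*(3*I*√11) = 5484*I*√11 ≈ 18188.0*I)
√(F + M) = √(5484*I*√11 + 4158874) = √(4158874 + 5484*I*√11)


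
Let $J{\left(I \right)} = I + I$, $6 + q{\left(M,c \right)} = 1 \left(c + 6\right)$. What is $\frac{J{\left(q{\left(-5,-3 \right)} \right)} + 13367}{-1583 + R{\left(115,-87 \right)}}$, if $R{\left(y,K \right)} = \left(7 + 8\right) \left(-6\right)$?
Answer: $- \frac{13361}{1673} \approx -7.9863$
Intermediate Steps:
$q{\left(M,c \right)} = c$ ($q{\left(M,c \right)} = -6 + 1 \left(c + 6\right) = -6 + 1 \left(6 + c\right) = -6 + \left(6 + c\right) = c$)
$R{\left(y,K \right)} = -90$ ($R{\left(y,K \right)} = 15 \left(-6\right) = -90$)
$J{\left(I \right)} = 2 I$
$\frac{J{\left(q{\left(-5,-3 \right)} \right)} + 13367}{-1583 + R{\left(115,-87 \right)}} = \frac{2 \left(-3\right) + 13367}{-1583 - 90} = \frac{-6 + 13367}{-1673} = 13361 \left(- \frac{1}{1673}\right) = - \frac{13361}{1673}$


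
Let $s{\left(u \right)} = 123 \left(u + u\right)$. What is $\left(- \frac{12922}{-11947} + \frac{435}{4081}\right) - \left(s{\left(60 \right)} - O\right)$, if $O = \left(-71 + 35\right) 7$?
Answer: $- \frac{56297133989}{3750439} \approx -15011.0$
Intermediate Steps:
$s{\left(u \right)} = 246 u$ ($s{\left(u \right)} = 123 \cdot 2 u = 246 u$)
$O = -252$ ($O = \left(-36\right) 7 = -252$)
$\left(- \frac{12922}{-11947} + \frac{435}{4081}\right) - \left(s{\left(60 \right)} - O\right) = \left(- \frac{12922}{-11947} + \frac{435}{4081}\right) - \left(246 \cdot 60 - -252\right) = \left(\left(-12922\right) \left(- \frac{1}{11947}\right) + 435 \cdot \frac{1}{4081}\right) - \left(14760 + 252\right) = \left(\frac{994}{919} + \frac{435}{4081}\right) - 15012 = \frac{4456279}{3750439} - 15012 = - \frac{56297133989}{3750439}$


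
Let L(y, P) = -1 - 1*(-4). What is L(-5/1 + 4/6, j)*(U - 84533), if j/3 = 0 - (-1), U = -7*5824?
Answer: -375903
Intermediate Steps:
U = -40768
j = 3 (j = 3*(0 - (-1)) = 3*(0 - 1*(-1)) = 3*(0 + 1) = 3*1 = 3)
L(y, P) = 3 (L(y, P) = -1 + 4 = 3)
L(-5/1 + 4/6, j)*(U - 84533) = 3*(-40768 - 84533) = 3*(-125301) = -375903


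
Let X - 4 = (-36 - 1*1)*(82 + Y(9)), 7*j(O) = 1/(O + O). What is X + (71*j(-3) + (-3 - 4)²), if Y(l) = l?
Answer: -139259/42 ≈ -3315.7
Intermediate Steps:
j(O) = 1/(14*O) (j(O) = 1/(7*(O + O)) = 1/(7*((2*O))) = (1/(2*O))/7 = 1/(14*O))
X = -3363 (X = 4 + (-36 - 1*1)*(82 + 9) = 4 + (-36 - 1)*91 = 4 - 37*91 = 4 - 3367 = -3363)
X + (71*j(-3) + (-3 - 4)²) = -3363 + (71*((1/14)/(-3)) + (-3 - 4)²) = -3363 + (71*((1/14)*(-⅓)) + (-7)²) = -3363 + (71*(-1/42) + 49) = -3363 + (-71/42 + 49) = -3363 + 1987/42 = -139259/42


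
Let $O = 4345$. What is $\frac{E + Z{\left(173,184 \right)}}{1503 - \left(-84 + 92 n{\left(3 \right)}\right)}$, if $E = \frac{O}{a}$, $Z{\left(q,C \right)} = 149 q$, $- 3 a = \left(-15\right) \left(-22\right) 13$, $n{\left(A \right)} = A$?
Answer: $\frac{670123}{34086} \approx 19.66$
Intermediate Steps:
$a = -1430$ ($a = - \frac{\left(-15\right) \left(-22\right) 13}{3} = - \frac{330 \cdot 13}{3} = \left(- \frac{1}{3}\right) 4290 = -1430$)
$E = - \frac{79}{26}$ ($E = \frac{4345}{-1430} = 4345 \left(- \frac{1}{1430}\right) = - \frac{79}{26} \approx -3.0385$)
$\frac{E + Z{\left(173,184 \right)}}{1503 - \left(-84 + 92 n{\left(3 \right)}\right)} = \frac{- \frac{79}{26} + 149 \cdot 173}{1503 + \left(84 - 276\right)} = \frac{- \frac{79}{26} + 25777}{1503 + \left(84 - 276\right)} = \frac{670123}{26 \left(1503 - 192\right)} = \frac{670123}{26 \cdot 1311} = \frac{670123}{26} \cdot \frac{1}{1311} = \frac{670123}{34086}$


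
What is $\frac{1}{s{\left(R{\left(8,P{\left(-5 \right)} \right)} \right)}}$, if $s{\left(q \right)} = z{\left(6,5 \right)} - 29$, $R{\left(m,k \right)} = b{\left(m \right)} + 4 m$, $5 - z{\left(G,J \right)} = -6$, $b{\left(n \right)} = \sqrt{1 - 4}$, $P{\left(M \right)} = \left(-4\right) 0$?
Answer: $- \frac{1}{18} \approx -0.055556$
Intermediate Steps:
$P{\left(M \right)} = 0$
$b{\left(n \right)} = i \sqrt{3}$ ($b{\left(n \right)} = \sqrt{-3} = i \sqrt{3}$)
$z{\left(G,J \right)} = 11$ ($z{\left(G,J \right)} = 5 - -6 = 5 + 6 = 11$)
$R{\left(m,k \right)} = 4 m + i \sqrt{3}$ ($R{\left(m,k \right)} = i \sqrt{3} + 4 m = 4 m + i \sqrt{3}$)
$s{\left(q \right)} = -18$ ($s{\left(q \right)} = 11 - 29 = -18$)
$\frac{1}{s{\left(R{\left(8,P{\left(-5 \right)} \right)} \right)}} = \frac{1}{-18} = - \frac{1}{18}$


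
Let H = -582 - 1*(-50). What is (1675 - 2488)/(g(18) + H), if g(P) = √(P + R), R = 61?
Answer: 144172/94315 + 271*√79/94315 ≈ 1.5542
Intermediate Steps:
H = -532 (H = -582 + 50 = -532)
g(P) = √(61 + P) (g(P) = √(P + 61) = √(61 + P))
(1675 - 2488)/(g(18) + H) = (1675 - 2488)/(√(61 + 18) - 532) = -813/(√79 - 532) = -813/(-532 + √79)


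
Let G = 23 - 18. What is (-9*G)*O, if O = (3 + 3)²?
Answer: -1620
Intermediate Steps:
G = 5
O = 36 (O = 6² = 36)
(-9*G)*O = -9*5*36 = -45*36 = -1620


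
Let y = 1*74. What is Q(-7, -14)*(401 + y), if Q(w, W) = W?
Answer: -6650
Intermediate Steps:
y = 74
Q(-7, -14)*(401 + y) = -14*(401 + 74) = -14*475 = -6650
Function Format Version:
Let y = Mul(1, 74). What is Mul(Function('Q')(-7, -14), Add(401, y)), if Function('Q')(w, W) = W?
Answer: -6650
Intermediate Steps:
y = 74
Mul(Function('Q')(-7, -14), Add(401, y)) = Mul(-14, Add(401, 74)) = Mul(-14, 475) = -6650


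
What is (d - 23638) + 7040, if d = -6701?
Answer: -23299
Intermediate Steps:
(d - 23638) + 7040 = (-6701 - 23638) + 7040 = -30339 + 7040 = -23299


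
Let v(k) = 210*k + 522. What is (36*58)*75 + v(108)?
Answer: 179802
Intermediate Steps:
v(k) = 522 + 210*k
(36*58)*75 + v(108) = (36*58)*75 + (522 + 210*108) = 2088*75 + (522 + 22680) = 156600 + 23202 = 179802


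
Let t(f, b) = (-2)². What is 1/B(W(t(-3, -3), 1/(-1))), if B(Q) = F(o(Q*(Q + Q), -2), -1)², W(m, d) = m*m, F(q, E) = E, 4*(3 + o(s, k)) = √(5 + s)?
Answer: 1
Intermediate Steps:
o(s, k) = -3 + √(5 + s)/4
t(f, b) = 4
W(m, d) = m²
B(Q) = 1 (B(Q) = (-1)² = 1)
1/B(W(t(-3, -3), 1/(-1))) = 1/1 = 1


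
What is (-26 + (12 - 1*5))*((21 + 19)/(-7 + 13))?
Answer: -380/3 ≈ -126.67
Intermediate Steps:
(-26 + (12 - 1*5))*((21 + 19)/(-7 + 13)) = (-26 + (12 - 5))*(40/6) = (-26 + 7)*(40*(1/6)) = -19*20/3 = -380/3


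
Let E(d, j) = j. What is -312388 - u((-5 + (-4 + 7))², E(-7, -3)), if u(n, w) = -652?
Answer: -311736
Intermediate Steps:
-312388 - u((-5 + (-4 + 7))², E(-7, -3)) = -312388 - 1*(-652) = -312388 + 652 = -311736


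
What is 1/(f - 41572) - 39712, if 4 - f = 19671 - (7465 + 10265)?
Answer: -1727829409/43509 ≈ -39712.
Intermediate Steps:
f = -1937 (f = 4 - (19671 - (7465 + 10265)) = 4 - (19671 - 1*17730) = 4 - (19671 - 17730) = 4 - 1*1941 = 4 - 1941 = -1937)
1/(f - 41572) - 39712 = 1/(-1937 - 41572) - 39712 = 1/(-43509) - 39712 = -1/43509 - 39712 = -1727829409/43509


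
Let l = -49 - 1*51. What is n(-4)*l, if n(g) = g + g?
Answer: 800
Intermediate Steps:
l = -100 (l = -49 - 51 = -100)
n(g) = 2*g
n(-4)*l = (2*(-4))*(-100) = -8*(-100) = 800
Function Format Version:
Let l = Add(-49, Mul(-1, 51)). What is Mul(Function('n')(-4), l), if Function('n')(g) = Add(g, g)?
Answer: 800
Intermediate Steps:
l = -100 (l = Add(-49, -51) = -100)
Function('n')(g) = Mul(2, g)
Mul(Function('n')(-4), l) = Mul(Mul(2, -4), -100) = Mul(-8, -100) = 800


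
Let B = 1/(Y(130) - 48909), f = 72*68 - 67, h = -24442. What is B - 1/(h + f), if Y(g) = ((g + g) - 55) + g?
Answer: 28961/952681862 ≈ 3.0399e-5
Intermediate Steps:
f = 4829 (f = 4896 - 67 = 4829)
Y(g) = -55 + 3*g (Y(g) = (2*g - 55) + g = (-55 + 2*g) + g = -55 + 3*g)
B = -1/48574 (B = 1/((-55 + 3*130) - 48909) = 1/((-55 + 390) - 48909) = 1/(335 - 48909) = 1/(-48574) = -1/48574 ≈ -2.0587e-5)
B - 1/(h + f) = -1/48574 - 1/(-24442 + 4829) = -1/48574 - 1/(-19613) = -1/48574 - 1*(-1/19613) = -1/48574 + 1/19613 = 28961/952681862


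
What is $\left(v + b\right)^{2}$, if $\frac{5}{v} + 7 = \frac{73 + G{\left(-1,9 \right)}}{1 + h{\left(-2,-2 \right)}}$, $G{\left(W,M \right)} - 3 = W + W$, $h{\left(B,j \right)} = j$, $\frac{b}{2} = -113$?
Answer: $\frac{335292721}{6561} \approx 51104.0$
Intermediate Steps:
$b = -226$ ($b = 2 \left(-113\right) = -226$)
$G{\left(W,M \right)} = 3 + 2 W$ ($G{\left(W,M \right)} = 3 + \left(W + W\right) = 3 + 2 W$)
$v = - \frac{5}{81}$ ($v = \frac{5}{-7 + \frac{73 + \left(3 + 2 \left(-1\right)\right)}{1 - 2}} = \frac{5}{-7 + \frac{73 + \left(3 - 2\right)}{-1}} = \frac{5}{-7 + \left(73 + 1\right) \left(-1\right)} = \frac{5}{-7 + 74 \left(-1\right)} = \frac{5}{-7 - 74} = \frac{5}{-81} = 5 \left(- \frac{1}{81}\right) = - \frac{5}{81} \approx -0.061728$)
$\left(v + b\right)^{2} = \left(- \frac{5}{81} - 226\right)^{2} = \left(- \frac{18311}{81}\right)^{2} = \frac{335292721}{6561}$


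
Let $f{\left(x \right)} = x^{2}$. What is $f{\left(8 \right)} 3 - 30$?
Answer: $162$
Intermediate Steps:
$f{\left(8 \right)} 3 - 30 = 8^{2} \cdot 3 - 30 = 64 \cdot 3 - 30 = 192 - 30 = 162$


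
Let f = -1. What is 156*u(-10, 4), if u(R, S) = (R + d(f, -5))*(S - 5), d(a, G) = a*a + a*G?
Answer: 624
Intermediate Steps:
d(a, G) = a**2 + G*a
u(R, S) = (-5 + S)*(6 + R) (u(R, S) = (R - (-5 - 1))*(S - 5) = (R - 1*(-6))*(-5 + S) = (R + 6)*(-5 + S) = (6 + R)*(-5 + S) = (-5 + S)*(6 + R))
156*u(-10, 4) = 156*(-30 - 5*(-10) + 6*4 - 10*4) = 156*(-30 + 50 + 24 - 40) = 156*4 = 624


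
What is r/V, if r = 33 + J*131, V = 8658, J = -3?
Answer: -20/481 ≈ -0.041580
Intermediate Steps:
r = -360 (r = 33 - 3*131 = 33 - 393 = -360)
r/V = -360/8658 = -360*1/8658 = -20/481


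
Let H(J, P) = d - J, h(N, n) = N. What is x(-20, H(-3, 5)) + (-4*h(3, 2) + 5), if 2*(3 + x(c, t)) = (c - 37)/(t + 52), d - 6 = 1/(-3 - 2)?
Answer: -335/32 ≈ -10.469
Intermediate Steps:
d = 29/5 (d = 6 + 1/(-3 - 2) = 6 + 1/(-5) = 6 - ⅕ = 29/5 ≈ 5.8000)
H(J, P) = 29/5 - J
x(c, t) = -3 + (-37 + c)/(2*(52 + t)) (x(c, t) = -3 + ((c - 37)/(t + 52))/2 = -3 + ((-37 + c)/(52 + t))/2 = -3 + (-37 + c)/(2*(52 + t)))
x(-20, H(-3, 5)) + (-4*h(3, 2) + 5) = (-349 - 20 - 6*(29/5 - 1*(-3)))/(2*(52 + (29/5 - 1*(-3)))) + (-4*3 + 5) = (-349 - 20 - 6*(29/5 + 3))/(2*(52 + (29/5 + 3))) + (-12 + 5) = (-349 - 20 - 6*44/5)/(2*(52 + 44/5)) - 7 = (-349 - 20 - 264/5)/(2*(304/5)) - 7 = (½)*(5/304)*(-2109/5) - 7 = -111/32 - 7 = -335/32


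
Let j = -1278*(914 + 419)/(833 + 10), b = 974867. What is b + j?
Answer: 273369769/281 ≈ 9.7285e+5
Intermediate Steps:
j = -567858/281 (j = -1703574/843 = -1278*1333/843 = -567858/281 ≈ -2020.8)
b + j = 974867 - 567858/281 = 273369769/281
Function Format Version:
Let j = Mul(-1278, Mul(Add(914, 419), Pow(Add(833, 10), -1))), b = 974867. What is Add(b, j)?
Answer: Rational(273369769, 281) ≈ 9.7285e+5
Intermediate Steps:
j = Rational(-567858, 281) (j = Mul(-1278, Mul(1333, Pow(843, -1))) = Mul(-1278, Mul(1333, Rational(1, 843))) = Mul(-1278, Rational(1333, 843)) = Rational(-567858, 281) ≈ -2020.8)
Add(b, j) = Add(974867, Rational(-567858, 281)) = Rational(273369769, 281)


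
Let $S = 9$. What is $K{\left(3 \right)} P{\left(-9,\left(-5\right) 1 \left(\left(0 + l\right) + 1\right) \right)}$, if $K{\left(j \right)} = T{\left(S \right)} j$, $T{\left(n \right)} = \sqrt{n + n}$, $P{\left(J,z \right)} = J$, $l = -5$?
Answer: $- 81 \sqrt{2} \approx -114.55$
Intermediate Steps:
$T{\left(n \right)} = \sqrt{2} \sqrt{n}$ ($T{\left(n \right)} = \sqrt{2 n} = \sqrt{2} \sqrt{n}$)
$K{\left(j \right)} = 3 j \sqrt{2}$ ($K{\left(j \right)} = \sqrt{2} \sqrt{9} j = \sqrt{2} \cdot 3 j = 3 \sqrt{2} j = 3 j \sqrt{2}$)
$K{\left(3 \right)} P{\left(-9,\left(-5\right) 1 \left(\left(0 + l\right) + 1\right) \right)} = 3 \cdot 3 \sqrt{2} \left(-9\right) = 9 \sqrt{2} \left(-9\right) = - 81 \sqrt{2}$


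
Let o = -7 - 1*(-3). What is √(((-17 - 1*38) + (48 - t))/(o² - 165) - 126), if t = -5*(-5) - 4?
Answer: I*√2793154/149 ≈ 11.217*I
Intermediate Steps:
t = 21 (t = 25 - 4 = 21)
o = -4 (o = -7 + 3 = -4)
√(((-17 - 1*38) + (48 - t))/(o² - 165) - 126) = √(((-17 - 1*38) + (48 - 1*21))/((-4)² - 165) - 126) = √(((-17 - 38) + (48 - 21))/(16 - 165) - 126) = √((-55 + 27)/(-149) - 126) = √(-28*(-1/149) - 126) = √(28/149 - 126) = √(-18746/149) = I*√2793154/149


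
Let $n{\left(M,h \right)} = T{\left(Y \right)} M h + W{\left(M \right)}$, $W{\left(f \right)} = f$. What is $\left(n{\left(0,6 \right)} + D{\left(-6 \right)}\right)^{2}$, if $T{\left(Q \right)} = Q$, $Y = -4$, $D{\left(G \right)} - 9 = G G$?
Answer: $2025$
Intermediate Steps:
$D{\left(G \right)} = 9 + G^{2}$ ($D{\left(G \right)} = 9 + G G = 9 + G^{2}$)
$n{\left(M,h \right)} = M - 4 M h$ ($n{\left(M,h \right)} = - 4 M h + M = M - 4 M h$)
$\left(n{\left(0,6 \right)} + D{\left(-6 \right)}\right)^{2} = \left(0 \left(1 - 24\right) + \left(9 + \left(-6\right)^{2}\right)\right)^{2} = \left(0 \left(1 - 24\right) + \left(9 + 36\right)\right)^{2} = \left(0 \left(-23\right) + 45\right)^{2} = \left(0 + 45\right)^{2} = 45^{2} = 2025$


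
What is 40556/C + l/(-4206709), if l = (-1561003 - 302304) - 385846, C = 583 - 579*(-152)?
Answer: 369862003627/372676557019 ≈ 0.99245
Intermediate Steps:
C = 88591 (C = 583 + 88008 = 88591)
l = -2249153 (l = -1863307 - 385846 = -2249153)
40556/C + l/(-4206709) = 40556/88591 - 2249153/(-4206709) = 40556*(1/88591) - 2249153*(-1/4206709) = 40556/88591 + 2249153/4206709 = 369862003627/372676557019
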